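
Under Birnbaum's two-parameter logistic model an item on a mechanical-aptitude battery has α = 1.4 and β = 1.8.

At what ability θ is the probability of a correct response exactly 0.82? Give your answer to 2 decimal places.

2.88

P(θ) = 1 / (1 + exp(−α(θ − β)))
logit = ln(0.8200/0.1800) = 1.5163
θ = β + logit/(α) = 1.8 + 1.5163/1.4000 = 2.8831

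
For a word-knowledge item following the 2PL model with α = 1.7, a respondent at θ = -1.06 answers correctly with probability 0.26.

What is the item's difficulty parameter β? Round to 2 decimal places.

-0.44

P(θ) = 1 / (1 + exp(−α(θ − β)))
logit(0.26) = ln(0.26/0.74) = -1.0460
β = θ − logit/(α) = -1.06 − (-1.0460)/1.7000 = -0.4447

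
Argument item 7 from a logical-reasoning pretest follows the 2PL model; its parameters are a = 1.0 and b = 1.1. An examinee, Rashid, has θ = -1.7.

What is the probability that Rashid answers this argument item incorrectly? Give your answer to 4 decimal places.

P(θ) = 1 / (1 + exp(−a(θ − b)))
Exponent: 1.0 × (-1.7 − 1.1) = -2.8000
1/(1 + e^{2.8000}) = 0.0573
P(incorrect) = 1 − 0.0573 = 0.9427

0.9427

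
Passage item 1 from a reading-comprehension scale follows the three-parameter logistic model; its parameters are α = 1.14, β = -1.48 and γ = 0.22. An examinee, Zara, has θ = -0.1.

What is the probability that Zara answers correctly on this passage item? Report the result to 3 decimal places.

P(θ) = γ + (1 − γ) · 1 / (1 + exp(−α(θ − β)))
Exponent: 1.14 × (-0.1 − (-1.48)) = 1.5732
1/(1 + e^{-1.5732}) = 0.8282
P = 0.22 + 0.78 × 0.8282 = 0.8660

0.866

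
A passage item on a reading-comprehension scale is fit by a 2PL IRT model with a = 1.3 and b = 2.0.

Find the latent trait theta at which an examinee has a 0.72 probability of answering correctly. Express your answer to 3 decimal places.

2.727

P(theta) = 1 / (1 + exp(−a(theta − b)))
logit = ln(0.7200/0.2800) = 0.9445
theta = b + logit/(a) = 2.0 + 0.9445/1.3000 = 2.7265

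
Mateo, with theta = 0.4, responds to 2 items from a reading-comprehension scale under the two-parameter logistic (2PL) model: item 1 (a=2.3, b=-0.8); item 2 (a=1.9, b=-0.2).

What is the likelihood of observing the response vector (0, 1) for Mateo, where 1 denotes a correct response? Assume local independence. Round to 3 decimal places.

P(theta) = 1 / (1 + exp(−a(theta − b)))
P_1 = 1/(1+e^{-2.7600}) = 0.9405
P_2 = 1/(1+e^{-1.1400}) = 0.7577
L = (1−P_1) × P_2 = 0.0595 × 0.7577 = 0.04510

0.045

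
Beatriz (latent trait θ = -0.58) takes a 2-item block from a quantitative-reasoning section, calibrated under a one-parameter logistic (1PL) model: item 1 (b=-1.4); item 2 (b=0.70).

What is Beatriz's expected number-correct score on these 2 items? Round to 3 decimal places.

P(θ) = 1 / (1 + exp(−(θ − b)))
P_1 = 1/(1+e^{-0.8200}) = 0.6942
P_2 = 1/(1+e^{1.2800}) = 0.2176
E[score] = 0.6942 + 0.2176 = 0.9118

0.912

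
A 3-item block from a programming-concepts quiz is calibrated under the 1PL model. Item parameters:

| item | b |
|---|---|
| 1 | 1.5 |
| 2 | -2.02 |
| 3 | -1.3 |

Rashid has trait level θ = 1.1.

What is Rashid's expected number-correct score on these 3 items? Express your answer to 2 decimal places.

2.28

P(θ) = 1 / (1 + exp(−(θ − b)))
P_1 = 1/(1+e^{0.4000}) = 0.4013
P_2 = 1/(1+e^{-3.1200}) = 0.9577
P_3 = 1/(1+e^{-2.4000}) = 0.9168
E[score] = 0.4013 + 0.9577 + 0.9168 = 2.2758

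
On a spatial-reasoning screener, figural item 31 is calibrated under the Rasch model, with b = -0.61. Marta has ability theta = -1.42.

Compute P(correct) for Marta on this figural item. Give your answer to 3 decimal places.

0.308

P(theta) = 1 / (1 + exp(−(theta − b)))
Exponent: (-1.42 − (-0.61)) = -0.8100
1/(1 + e^{0.8100}) = 0.3079
P = 0.3079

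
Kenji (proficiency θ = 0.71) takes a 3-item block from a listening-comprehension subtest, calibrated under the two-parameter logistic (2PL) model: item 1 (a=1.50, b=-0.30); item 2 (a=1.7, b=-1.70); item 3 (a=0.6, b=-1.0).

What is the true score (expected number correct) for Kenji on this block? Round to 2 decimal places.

2.54

P(θ) = 1 / (1 + exp(−a(θ − b)))
P_1 = 1/(1+e^{-1.5150}) = 0.8198
P_2 = 1/(1+e^{-4.0970}) = 0.9836
P_3 = 1/(1+e^{-1.0260}) = 0.7361
E[score] = 0.8198 + 0.9836 + 0.7361 = 2.5396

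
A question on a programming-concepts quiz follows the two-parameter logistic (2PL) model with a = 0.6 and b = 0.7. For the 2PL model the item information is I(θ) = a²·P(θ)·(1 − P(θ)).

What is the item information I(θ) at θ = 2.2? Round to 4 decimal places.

P = 1/(1+e^{-0.9000}) = 0.7109
P(1−P) = 0.7109 × 0.2891 = 0.2055
I = a² × P(1−P) = 0.6² × 0.2055 = 0.07398

0.0740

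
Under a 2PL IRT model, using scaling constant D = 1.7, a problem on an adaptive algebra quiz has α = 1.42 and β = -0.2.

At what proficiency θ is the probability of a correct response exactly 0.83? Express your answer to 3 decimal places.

0.457

P(θ) = 1 / (1 + exp(−D·α(θ − β)))
logit = ln(0.8300/0.1700) = 1.5856
θ = β + logit/(1.7·α) = -0.2 + 1.5856/2.4140 = 0.4568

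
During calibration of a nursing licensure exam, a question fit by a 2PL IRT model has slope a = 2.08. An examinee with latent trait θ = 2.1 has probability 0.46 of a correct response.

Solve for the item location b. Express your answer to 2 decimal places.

P(θ) = 1 / (1 + exp(−a(θ − b)))
logit(0.46) = ln(0.46/0.54) = -0.1603
b = θ − logit/(a) = 2.1 − (-0.1603)/2.0800 = 2.1771

2.18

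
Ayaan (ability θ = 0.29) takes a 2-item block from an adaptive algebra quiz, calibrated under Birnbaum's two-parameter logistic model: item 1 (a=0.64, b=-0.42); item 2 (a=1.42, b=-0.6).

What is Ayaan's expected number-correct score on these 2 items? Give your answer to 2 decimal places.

1.39

P(θ) = 1 / (1 + exp(−a(θ − b)))
P_1 = 1/(1+e^{-0.4544}) = 0.6117
P_2 = 1/(1+e^{-1.2638}) = 0.7797
E[score] = 0.6117 + 0.7797 = 1.3914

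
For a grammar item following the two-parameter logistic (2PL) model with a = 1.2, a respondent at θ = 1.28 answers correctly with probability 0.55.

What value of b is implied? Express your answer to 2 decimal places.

1.11

P(θ) = 1 / (1 + exp(−a(θ − b)))
logit(0.55) = ln(0.55/0.45) = 0.2007
b = θ − logit/(a) = 1.28 − 0.2007/1.2000 = 1.1128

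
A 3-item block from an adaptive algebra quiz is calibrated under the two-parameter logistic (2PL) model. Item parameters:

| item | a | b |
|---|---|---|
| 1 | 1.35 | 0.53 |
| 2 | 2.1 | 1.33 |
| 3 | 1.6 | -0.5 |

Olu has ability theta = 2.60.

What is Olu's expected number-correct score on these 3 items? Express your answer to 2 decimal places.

P(theta) = 1 / (1 + exp(−a(theta − b)))
P_1 = 1/(1+e^{-2.7945}) = 0.9424
P_2 = 1/(1+e^{-2.6670}) = 0.9351
P_3 = 1/(1+e^{-4.9600}) = 0.9930
E[score] = 0.9424 + 0.9351 + 0.9930 = 2.8705

2.87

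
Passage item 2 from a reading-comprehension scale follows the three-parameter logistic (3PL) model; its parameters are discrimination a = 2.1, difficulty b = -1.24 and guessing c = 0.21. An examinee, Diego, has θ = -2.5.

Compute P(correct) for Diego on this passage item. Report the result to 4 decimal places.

0.2623

P(θ) = c + (1 − c) · 1 / (1 + exp(−a(θ − b)))
Exponent: 2.1 × (-2.5 − (-1.24)) = -2.6460
1/(1 + e^{2.6460}) = 0.0662
P = 0.21 + 0.79 × 0.0662 = 0.2623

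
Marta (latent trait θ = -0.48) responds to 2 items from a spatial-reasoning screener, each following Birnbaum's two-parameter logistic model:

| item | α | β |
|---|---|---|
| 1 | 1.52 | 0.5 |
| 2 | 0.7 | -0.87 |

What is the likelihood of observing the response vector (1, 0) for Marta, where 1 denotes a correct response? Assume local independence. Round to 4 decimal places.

P(θ) = 1 / (1 + exp(−α(θ − β)))
P_1 = 1/(1+e^{1.4896}) = 0.1840
P_2 = 1/(1+e^{-0.2730}) = 0.5678
L = P_1 × (1−P_2) = 0.1840 × 0.4322 = 0.07951

0.0795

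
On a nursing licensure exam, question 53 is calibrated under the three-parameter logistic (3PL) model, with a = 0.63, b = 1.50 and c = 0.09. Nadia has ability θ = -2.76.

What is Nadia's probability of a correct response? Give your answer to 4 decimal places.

P(θ) = c + (1 − c) · 1 / (1 + exp(−a(θ − b)))
Exponent: 0.63 × (-2.76 − 1.50) = -2.6838
1/(1 + e^{2.6838}) = 0.0639
P = 0.09 + 0.91 × 0.0639 = 0.1482

0.1482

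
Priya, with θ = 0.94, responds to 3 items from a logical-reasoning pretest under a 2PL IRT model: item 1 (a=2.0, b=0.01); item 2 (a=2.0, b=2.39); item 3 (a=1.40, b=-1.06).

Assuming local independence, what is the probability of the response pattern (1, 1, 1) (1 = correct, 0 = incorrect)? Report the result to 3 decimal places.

0.043

P(θ) = 1 / (1 + exp(−a(θ − b)))
P_1 = 1/(1+e^{-1.8600}) = 0.8653
P_2 = 1/(1+e^{2.9000}) = 0.0522
P_3 = 1/(1+e^{-2.8000}) = 0.9427
L = P_1 × P_2 × P_3 = 0.8653 × 0.0522 × 0.9427 = 0.04254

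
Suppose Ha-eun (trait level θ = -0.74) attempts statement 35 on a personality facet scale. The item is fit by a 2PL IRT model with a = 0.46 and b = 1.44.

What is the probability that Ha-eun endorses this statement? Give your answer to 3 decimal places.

P(θ) = 1 / (1 + exp(−a(θ − b)))
Exponent: 0.46 × (-0.74 − 1.44) = -1.0028
1/(1 + e^{1.0028}) = 0.2684

0.268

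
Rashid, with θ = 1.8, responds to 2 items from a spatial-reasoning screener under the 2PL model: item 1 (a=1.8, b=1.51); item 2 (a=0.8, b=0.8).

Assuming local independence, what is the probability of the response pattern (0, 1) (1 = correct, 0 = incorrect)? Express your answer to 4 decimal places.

P(θ) = 1 / (1 + exp(−a(θ − b)))
P_1 = 1/(1+e^{-0.5220}) = 0.6276
P_2 = 1/(1+e^{-0.8000}) = 0.6900
L = (1−P_1) × P_2 = 0.3724 × 0.6900 = 0.25694

0.2569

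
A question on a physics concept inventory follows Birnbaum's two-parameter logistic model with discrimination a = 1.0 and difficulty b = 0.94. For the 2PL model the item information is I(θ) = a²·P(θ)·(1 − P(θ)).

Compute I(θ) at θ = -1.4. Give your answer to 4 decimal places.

P = 1/(1+e^{2.3400}) = 0.0879
P(1−P) = 0.0879 × 0.9121 = 0.0801
I = a² × P(1−P) = 1.0² × 0.0801 = 0.08014

0.0801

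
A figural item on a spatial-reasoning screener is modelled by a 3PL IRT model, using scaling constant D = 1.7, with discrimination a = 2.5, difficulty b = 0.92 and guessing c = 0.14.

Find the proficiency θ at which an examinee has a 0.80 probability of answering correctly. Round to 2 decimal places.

1.20

P(θ) = c + (1 − c) · 1 / (1 + exp(−D·a(θ − b)))
Remove guessing floor: (0.80 − 0.14)/(1 − 0.14) = 0.7674
logit = ln(0.7674/0.2326) = 1.1939
θ = b + logit/(1.7·a) = 0.92 + 1.1939/4.2500 = 1.2009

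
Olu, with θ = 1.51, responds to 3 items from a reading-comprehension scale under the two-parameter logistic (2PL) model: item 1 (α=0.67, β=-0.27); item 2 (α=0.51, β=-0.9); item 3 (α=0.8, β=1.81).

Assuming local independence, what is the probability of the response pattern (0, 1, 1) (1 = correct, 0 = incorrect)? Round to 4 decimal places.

0.0793

P(θ) = 1 / (1 + exp(−α(θ − β)))
P_1 = 1/(1+e^{-1.1926}) = 0.7672
P_2 = 1/(1+e^{-1.2291}) = 0.7737
P_3 = 1/(1+e^{0.2400}) = 0.4403
L = (1−P_1) × P_2 × P_3 = 0.2328 × 0.7737 × 0.4403 = 0.07930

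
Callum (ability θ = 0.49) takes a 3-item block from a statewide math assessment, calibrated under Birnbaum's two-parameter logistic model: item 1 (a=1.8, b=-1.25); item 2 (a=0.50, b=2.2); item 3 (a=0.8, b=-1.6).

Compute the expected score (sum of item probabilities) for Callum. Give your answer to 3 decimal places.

P(θ) = 1 / (1 + exp(−a(θ − b)))
P_1 = 1/(1+e^{-3.1320}) = 0.9582
P_2 = 1/(1+e^{0.8550}) = 0.2984
P_3 = 1/(1+e^{-1.6720}) = 0.8418
E[score] = 0.9582 + 0.2984 + 0.8418 = 2.0984

2.098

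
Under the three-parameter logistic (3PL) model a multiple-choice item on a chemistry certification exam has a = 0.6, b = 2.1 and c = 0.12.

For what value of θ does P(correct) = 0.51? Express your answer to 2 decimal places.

P(θ) = c + (1 − c) · 1 / (1 + exp(−a(θ − b)))
Remove guessing floor: (0.51 − 0.12)/(1 − 0.12) = 0.4432
logit = ln(0.4432/0.5568) = -0.2283
θ = b + logit/(a) = 2.1 + (-0.2283)/0.6000 = 1.7196

1.72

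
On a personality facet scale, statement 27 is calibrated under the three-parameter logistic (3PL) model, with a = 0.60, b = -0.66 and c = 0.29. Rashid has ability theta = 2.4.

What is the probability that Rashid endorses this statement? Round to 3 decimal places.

0.902

P(theta) = c + (1 − c) · 1 / (1 + exp(−a(theta − b)))
Exponent: 0.60 × (2.4 − (-0.66)) = 1.8360
1/(1 + e^{-1.8360}) = 0.8625
P = 0.29 + 0.71 × 0.8625 = 0.9024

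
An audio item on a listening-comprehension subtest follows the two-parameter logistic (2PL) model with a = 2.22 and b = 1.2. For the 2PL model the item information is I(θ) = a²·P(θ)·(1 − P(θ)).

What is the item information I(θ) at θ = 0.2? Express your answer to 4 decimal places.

0.4355

P = 1/(1+e^{2.2200}) = 0.0980
P(1−P) = 0.0980 × 0.9020 = 0.0884
I = a² × P(1−P) = 2.22² × 0.0884 = 0.43553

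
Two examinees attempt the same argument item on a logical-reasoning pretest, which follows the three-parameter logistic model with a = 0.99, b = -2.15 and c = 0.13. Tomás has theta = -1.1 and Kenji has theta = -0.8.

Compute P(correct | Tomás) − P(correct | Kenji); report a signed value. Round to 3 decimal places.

P(theta) = c + (1 − c) · 1 / (1 + exp(−a(theta − b)))
P(Tomás) = 0.7727  [exponent 1.0395]
P(Kenji) = 0.8190  [exponent 1.3365]
Difference = 0.7727 − 0.8190 = -0.0462

-0.046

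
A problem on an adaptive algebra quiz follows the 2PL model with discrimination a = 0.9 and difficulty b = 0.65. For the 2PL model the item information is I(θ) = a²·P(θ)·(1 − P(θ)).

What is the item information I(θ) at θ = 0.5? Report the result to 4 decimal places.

P = 1/(1+e^{0.1350}) = 0.4663
P(1−P) = 0.4663 × 0.5337 = 0.2489
I = a² × P(1−P) = 0.9² × 0.2489 = 0.20158

0.2016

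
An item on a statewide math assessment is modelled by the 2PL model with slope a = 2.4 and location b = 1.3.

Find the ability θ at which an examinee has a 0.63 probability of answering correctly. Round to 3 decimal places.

P(θ) = 1 / (1 + exp(−a(θ − b)))
logit = ln(0.6300/0.3700) = 0.5322
θ = b + logit/(a) = 1.3 + 0.5322/2.4000 = 1.5218

1.522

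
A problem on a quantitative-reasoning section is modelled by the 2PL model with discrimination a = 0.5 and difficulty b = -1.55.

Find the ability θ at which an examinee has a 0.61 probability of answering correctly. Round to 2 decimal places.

-0.66

P(θ) = 1 / (1 + exp(−a(θ − b)))
logit = ln(0.6100/0.3900) = 0.4473
θ = b + logit/(a) = -1.55 + 0.4473/0.5000 = -0.6554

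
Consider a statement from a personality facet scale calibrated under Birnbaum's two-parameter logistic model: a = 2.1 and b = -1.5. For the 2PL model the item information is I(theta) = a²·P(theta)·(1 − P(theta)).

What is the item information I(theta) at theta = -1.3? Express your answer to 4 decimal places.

1.0553

P = 1/(1+e^{-0.4200}) = 0.6035
P(1−P) = 0.6035 × 0.3965 = 0.2393
I = a² × P(1−P) = 2.1² × 0.2393 = 1.05527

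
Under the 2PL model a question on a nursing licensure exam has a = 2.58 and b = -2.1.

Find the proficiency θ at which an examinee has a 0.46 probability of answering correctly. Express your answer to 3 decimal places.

-2.162

P(θ) = 1 / (1 + exp(−a(θ − b)))
logit = ln(0.4600/0.5400) = -0.1603
θ = b + logit/(a) = -2.1 + (-0.1603)/2.5800 = -2.1621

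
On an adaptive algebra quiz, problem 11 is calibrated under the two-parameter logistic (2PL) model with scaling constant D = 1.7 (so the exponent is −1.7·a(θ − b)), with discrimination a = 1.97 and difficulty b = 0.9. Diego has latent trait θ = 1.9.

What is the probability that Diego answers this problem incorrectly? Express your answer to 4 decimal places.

0.0339

P(θ) = 1 / (1 + exp(−D·a(θ − b)))
Exponent: 1.7 × 1.97 × (1.9 − 0.9) = 3.3490
1/(1 + e^{-3.3490}) = 0.9661
P = 0.9661
P(incorrect) = 1 − 0.9661 = 0.0339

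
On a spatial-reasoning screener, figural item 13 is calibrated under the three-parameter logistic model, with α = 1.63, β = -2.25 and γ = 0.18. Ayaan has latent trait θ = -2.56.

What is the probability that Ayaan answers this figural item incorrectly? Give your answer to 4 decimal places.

P(θ) = γ + (1 − γ) · 1 / (1 + exp(−α(θ − β)))
Exponent: 1.63 × (-2.56 − (-2.25)) = -0.5053
1/(1 + e^{0.5053}) = 0.3763
P = 0.18 + 0.82 × 0.3763 = 0.4886
P(incorrect) = 1 − 0.4886 = 0.5114

0.5114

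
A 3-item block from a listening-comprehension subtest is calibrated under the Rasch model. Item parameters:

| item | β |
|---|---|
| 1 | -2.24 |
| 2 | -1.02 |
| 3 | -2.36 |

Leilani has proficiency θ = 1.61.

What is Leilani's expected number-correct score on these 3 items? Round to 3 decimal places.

2.893

P(θ) = 1 / (1 + exp(−(θ − β)))
P_1 = 1/(1+e^{-3.8500}) = 0.9792
P_2 = 1/(1+e^{-2.6300}) = 0.9328
P_3 = 1/(1+e^{-3.9700}) = 0.9815
E[score] = 0.9792 + 0.9328 + 0.9815 = 2.8934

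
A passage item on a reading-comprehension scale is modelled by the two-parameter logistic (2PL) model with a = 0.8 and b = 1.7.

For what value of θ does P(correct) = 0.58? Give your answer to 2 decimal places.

2.10

P(θ) = 1 / (1 + exp(−a(θ − b)))
logit = ln(0.5800/0.4200) = 0.3228
θ = b + logit/(a) = 1.7 + 0.3228/0.8000 = 2.1035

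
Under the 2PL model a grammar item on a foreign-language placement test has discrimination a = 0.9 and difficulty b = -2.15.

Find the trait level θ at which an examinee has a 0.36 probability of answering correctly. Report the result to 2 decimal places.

-2.79

P(θ) = 1 / (1 + exp(−a(θ − b)))
logit = ln(0.3600/0.6400) = -0.5754
θ = b + logit/(a) = -2.15 + (-0.5754)/0.9000 = -2.7893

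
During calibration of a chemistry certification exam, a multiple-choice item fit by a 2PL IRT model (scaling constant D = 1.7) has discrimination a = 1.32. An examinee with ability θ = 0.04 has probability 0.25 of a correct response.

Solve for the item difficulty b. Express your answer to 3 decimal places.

P(θ) = 1 / (1 + exp(−D·a(θ − b)))
logit(0.25) = ln(0.25/0.75) = -1.0986
b = θ − logit/(1.7·a) = 0.04 − (-1.0986)/2.2440 = 0.5296

0.530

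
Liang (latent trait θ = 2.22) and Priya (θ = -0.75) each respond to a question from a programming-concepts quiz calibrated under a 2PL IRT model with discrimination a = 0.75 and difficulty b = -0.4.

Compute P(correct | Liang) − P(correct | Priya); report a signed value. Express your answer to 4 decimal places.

0.4423

P(θ) = 1 / (1 + exp(−a(θ − b)))
P(Liang) = 0.8771  [exponent 1.9650]
P(Priya) = 0.4347  [exponent -0.2625]
Difference = 0.8771 − 0.4347 = 0.4423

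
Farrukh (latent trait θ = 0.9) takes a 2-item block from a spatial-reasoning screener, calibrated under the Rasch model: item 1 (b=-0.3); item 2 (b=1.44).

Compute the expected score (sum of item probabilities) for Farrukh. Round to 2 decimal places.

1.14

P(θ) = 1 / (1 + exp(−(θ − b)))
P_1 = 1/(1+e^{-1.2000}) = 0.7685
P_2 = 1/(1+e^{0.5400}) = 0.3682
E[score] = 0.7685 + 0.3682 = 1.1367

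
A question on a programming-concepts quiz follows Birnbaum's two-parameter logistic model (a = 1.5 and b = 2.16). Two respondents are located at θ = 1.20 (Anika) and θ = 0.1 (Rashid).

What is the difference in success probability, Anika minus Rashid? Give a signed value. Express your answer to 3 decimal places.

P(θ) = 1 / (1 + exp(−a(θ − b)))
P(Anika) = 0.1915  [exponent -1.4400]
P(Rashid) = 0.0435  [exponent -3.0900]
Difference = 0.1915 − 0.0435 = 0.1480

0.148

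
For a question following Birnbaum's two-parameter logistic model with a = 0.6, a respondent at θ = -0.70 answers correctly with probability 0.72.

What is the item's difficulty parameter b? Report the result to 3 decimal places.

-2.274

P(θ) = 1 / (1 + exp(−a(θ − b)))
logit(0.72) = ln(0.72/0.28) = 0.9445
b = θ − logit/(a) = -0.70 − 0.9445/0.6000 = -2.2741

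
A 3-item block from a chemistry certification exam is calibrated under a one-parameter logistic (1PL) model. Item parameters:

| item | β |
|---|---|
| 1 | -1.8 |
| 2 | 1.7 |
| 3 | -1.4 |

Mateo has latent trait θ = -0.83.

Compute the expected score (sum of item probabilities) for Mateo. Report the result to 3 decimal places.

1.438

P(θ) = 1 / (1 + exp(−(θ − β)))
P_1 = 1/(1+e^{-0.9700}) = 0.7251
P_2 = 1/(1+e^{2.5300}) = 0.0738
P_3 = 1/(1+e^{-0.5700}) = 0.6388
E[score] = 0.7251 + 0.0738 + 0.6388 = 1.4377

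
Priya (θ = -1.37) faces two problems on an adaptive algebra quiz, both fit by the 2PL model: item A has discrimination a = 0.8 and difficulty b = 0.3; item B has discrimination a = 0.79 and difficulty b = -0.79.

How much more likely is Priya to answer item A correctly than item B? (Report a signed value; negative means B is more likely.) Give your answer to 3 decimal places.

-0.179

P(θ) = 1 / (1 + exp(−a(θ − b)))
P_A = 0.2082
P_B = 0.3874
P_A − P_B = -0.1792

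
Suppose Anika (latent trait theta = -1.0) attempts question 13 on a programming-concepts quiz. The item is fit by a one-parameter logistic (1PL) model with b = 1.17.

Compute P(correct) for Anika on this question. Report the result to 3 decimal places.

P(theta) = 1 / (1 + exp(−(theta − b)))
Exponent: (-1.0 − 1.17) = -2.1700
1/(1 + e^{2.1700}) = 0.1025
P = 0.1025

0.102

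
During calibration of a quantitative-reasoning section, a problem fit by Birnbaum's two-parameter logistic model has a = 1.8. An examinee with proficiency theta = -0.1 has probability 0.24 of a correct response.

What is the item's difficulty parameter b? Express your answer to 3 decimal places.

0.540

P(theta) = 1 / (1 + exp(−a(theta − b)))
logit(0.24) = ln(0.24/0.76) = -1.1527
b = theta − logit/(a) = -0.1 − (-1.1527)/1.8000 = 0.5404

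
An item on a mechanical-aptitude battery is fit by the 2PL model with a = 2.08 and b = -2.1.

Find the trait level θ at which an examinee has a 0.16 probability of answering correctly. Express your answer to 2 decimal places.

-2.90

P(θ) = 1 / (1 + exp(−a(θ − b)))
logit = ln(0.1600/0.8400) = -1.6582
θ = b + logit/(a) = -2.1 + (-1.6582)/2.0800 = -2.8972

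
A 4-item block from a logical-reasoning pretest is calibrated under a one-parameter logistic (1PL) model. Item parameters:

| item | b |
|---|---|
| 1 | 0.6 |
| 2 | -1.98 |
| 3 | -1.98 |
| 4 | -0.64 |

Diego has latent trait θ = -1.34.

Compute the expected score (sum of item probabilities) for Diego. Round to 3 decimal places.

1.767

P(θ) = 1 / (1 + exp(−(θ − b)))
P_1 = 1/(1+e^{1.9400}) = 0.1256
P_2 = 1/(1+e^{-0.6400}) = 0.6548
P_3 = 1/(1+e^{-0.6400}) = 0.6548
P_4 = 1/(1+e^{0.7000}) = 0.3318
E[score] = 0.1256 + 0.6548 + 0.6548 + 0.3318 = 1.7670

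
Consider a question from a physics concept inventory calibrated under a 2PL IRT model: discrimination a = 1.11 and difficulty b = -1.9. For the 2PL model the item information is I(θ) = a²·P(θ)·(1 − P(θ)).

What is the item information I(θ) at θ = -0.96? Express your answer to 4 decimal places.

P = 1/(1+e^{-1.0434}) = 0.7395
P(1−P) = 0.7395 × 0.2605 = 0.1926
I = a² × P(1−P) = 1.11² × 0.1926 = 0.23735

0.2373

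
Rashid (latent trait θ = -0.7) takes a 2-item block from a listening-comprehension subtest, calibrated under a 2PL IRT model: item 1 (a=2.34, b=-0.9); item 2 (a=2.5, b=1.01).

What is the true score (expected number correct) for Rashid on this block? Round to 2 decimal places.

P(θ) = 1 / (1 + exp(−a(θ − b)))
P_1 = 1/(1+e^{-0.4680}) = 0.6149
P_2 = 1/(1+e^{4.2750}) = 0.0137
E[score] = 0.6149 + 0.0137 = 0.6286

0.63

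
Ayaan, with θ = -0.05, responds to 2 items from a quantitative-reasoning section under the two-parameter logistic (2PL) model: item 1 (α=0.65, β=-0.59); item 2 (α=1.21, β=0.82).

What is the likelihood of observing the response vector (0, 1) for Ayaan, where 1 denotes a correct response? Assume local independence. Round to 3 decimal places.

P(θ) = 1 / (1 + exp(−α(θ − β)))
P_1 = 1/(1+e^{-0.3510}) = 0.5869
P_2 = 1/(1+e^{1.0527}) = 0.2587
L = (1−P_1) × P_2 = 0.4131 × 0.2587 = 0.10688

0.107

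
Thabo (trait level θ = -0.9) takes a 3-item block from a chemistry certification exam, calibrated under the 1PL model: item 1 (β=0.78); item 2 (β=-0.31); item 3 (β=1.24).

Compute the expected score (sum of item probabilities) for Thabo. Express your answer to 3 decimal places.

0.619

P(θ) = 1 / (1 + exp(−(θ − β)))
P_1 = 1/(1+e^{1.6800}) = 0.1571
P_2 = 1/(1+e^{0.5900}) = 0.3566
P_3 = 1/(1+e^{2.1400}) = 0.1053
E[score] = 0.1571 + 0.3566 + 0.1053 = 0.6190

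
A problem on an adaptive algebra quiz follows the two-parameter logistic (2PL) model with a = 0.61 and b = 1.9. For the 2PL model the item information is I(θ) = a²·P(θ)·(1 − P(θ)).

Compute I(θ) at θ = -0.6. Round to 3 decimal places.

0.055

P = 1/(1+e^{1.5250}) = 0.1787
P(1−P) = 0.1787 × 0.8213 = 0.1468
I = a² × P(1−P) = 0.61² × 0.1468 = 0.05462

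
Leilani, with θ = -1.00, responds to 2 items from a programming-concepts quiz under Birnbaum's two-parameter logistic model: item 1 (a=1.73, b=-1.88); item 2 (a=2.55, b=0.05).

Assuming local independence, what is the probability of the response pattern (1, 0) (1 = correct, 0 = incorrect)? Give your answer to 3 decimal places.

0.768

P(θ) = 1 / (1 + exp(−a(θ − b)))
P_1 = 1/(1+e^{-1.5224}) = 0.8209
P_2 = 1/(1+e^{2.6775}) = 0.0643
L = P_1 × (1−P_2) = 0.8209 × 0.9357 = 0.76810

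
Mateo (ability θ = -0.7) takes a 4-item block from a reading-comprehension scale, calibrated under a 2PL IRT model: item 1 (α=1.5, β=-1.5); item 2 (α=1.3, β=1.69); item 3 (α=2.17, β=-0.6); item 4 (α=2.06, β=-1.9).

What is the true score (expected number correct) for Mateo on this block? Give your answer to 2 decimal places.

2.18

P(θ) = 1 / (1 + exp(−α(θ − β)))
P_1 = 1/(1+e^{-1.2000}) = 0.7685
P_2 = 1/(1+e^{3.1070}) = 0.0428
P_3 = 1/(1+e^{0.2170}) = 0.4460
P_4 = 1/(1+e^{-2.4720}) = 0.9222
E[score] = 0.7685 + 0.0428 + 0.4460 + 0.9222 = 2.1795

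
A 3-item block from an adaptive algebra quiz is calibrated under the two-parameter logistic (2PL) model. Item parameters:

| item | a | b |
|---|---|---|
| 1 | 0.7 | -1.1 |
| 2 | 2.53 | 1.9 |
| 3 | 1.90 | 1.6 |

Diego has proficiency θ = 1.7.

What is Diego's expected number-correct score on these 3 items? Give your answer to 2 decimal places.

P(θ) = 1 / (1 + exp(−a(θ − b)))
P_1 = 1/(1+e^{-1.9600}) = 0.8765
P_2 = 1/(1+e^{0.5060}) = 0.3761
P_3 = 1/(1+e^{-0.1900}) = 0.5474
E[score] = 0.8765 + 0.3761 + 0.5474 = 1.8000

1.80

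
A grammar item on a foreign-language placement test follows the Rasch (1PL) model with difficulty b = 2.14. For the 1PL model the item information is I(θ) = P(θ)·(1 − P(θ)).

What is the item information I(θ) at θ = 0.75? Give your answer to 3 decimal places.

P = 1/(1+e^{1.3900}) = 0.1994
P(1−P) = 0.1994 × 0.8006 = 0.1596
I = P(1−P) = 0.15964

0.160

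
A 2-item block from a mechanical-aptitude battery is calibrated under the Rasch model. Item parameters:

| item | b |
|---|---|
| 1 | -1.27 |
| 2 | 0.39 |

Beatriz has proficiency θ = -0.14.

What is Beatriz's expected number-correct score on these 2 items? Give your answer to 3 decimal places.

P(θ) = 1 / (1 + exp(−(θ − b)))
P_1 = 1/(1+e^{-1.1300}) = 0.7558
P_2 = 1/(1+e^{0.5300}) = 0.3705
E[score] = 0.7558 + 0.3705 = 1.1264

1.126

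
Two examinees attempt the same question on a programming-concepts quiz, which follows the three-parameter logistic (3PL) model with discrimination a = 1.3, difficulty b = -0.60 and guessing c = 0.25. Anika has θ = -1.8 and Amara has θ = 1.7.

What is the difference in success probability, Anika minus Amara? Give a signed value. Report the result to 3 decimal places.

P(θ) = c + (1 − c) · 1 / (1 + exp(−a(θ − b)))
P(Anika) = 0.3802  [exponent -1.5600]
P(Amara) = 0.9641  [exponent 2.9900]
Difference = 0.3802 − 0.9641 = -0.5839

-0.584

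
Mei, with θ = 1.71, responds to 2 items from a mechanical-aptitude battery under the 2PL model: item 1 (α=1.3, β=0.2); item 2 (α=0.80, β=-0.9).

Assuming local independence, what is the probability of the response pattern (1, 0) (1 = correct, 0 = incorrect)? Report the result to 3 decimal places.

P(θ) = 1 / (1 + exp(−α(θ − β)))
P_1 = 1/(1+e^{-1.9630}) = 0.8769
P_2 = 1/(1+e^{-2.0880}) = 0.8897
L = P_1 × (1−P_2) = 0.8769 × 0.1103 = 0.09669

0.097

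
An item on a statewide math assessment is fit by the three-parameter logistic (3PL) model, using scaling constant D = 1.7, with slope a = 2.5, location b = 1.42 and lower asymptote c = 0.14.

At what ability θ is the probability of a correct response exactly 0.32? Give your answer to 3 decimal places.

P(θ) = c + (1 − c) · 1 / (1 + exp(−D·a(θ − b)))
Remove guessing floor: (0.32 − 0.14)/(1 − 0.14) = 0.2093
logit = ln(0.2093/0.7907) = -1.3291
θ = b + logit/(1.7·a) = 1.42 + (-1.3291)/4.2500 = 1.1073

1.107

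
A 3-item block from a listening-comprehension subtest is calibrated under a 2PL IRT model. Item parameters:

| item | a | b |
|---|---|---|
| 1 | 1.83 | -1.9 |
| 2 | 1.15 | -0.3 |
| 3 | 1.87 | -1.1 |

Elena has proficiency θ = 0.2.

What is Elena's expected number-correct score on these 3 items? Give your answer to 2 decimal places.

P(θ) = 1 / (1 + exp(−a(θ − b)))
P_1 = 1/(1+e^{-3.8430}) = 0.9790
P_2 = 1/(1+e^{-0.5750}) = 0.6399
P_3 = 1/(1+e^{-2.4310}) = 0.9192
E[score] = 0.9790 + 0.6399 + 0.9192 = 2.5381

2.54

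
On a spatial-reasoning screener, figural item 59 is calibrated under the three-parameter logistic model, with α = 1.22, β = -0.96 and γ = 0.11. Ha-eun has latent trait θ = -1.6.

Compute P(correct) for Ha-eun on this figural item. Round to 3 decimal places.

0.390

P(θ) = γ + (1 − γ) · 1 / (1 + exp(−α(θ − β)))
Exponent: 1.22 × (-1.6 − (-0.96)) = -0.7808
1/(1 + e^{0.7808}) = 0.3141
P = 0.11 + 0.89 × 0.3141 = 0.3896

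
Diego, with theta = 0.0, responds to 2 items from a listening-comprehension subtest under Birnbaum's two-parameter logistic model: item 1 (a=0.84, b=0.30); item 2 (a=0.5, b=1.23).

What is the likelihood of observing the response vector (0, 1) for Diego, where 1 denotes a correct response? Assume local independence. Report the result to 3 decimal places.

P(theta) = 1 / (1 + exp(−a(theta − b)))
P_1 = 1/(1+e^{0.2520}) = 0.4373
P_2 = 1/(1+e^{0.6150}) = 0.3509
L = (1−P_1) × P_2 = 0.5627 × 0.3509 = 0.19745

0.197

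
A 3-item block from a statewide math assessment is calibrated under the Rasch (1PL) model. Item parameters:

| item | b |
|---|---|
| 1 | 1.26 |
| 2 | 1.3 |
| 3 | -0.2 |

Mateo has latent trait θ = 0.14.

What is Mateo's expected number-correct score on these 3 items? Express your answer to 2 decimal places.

P(θ) = 1 / (1 + exp(−(θ − b)))
P_1 = 1/(1+e^{1.1200}) = 0.2460
P_2 = 1/(1+e^{1.1600}) = 0.2387
P_3 = 1/(1+e^{-0.3400}) = 0.5842
E[score] = 0.2460 + 0.2387 + 0.5842 = 1.0689

1.07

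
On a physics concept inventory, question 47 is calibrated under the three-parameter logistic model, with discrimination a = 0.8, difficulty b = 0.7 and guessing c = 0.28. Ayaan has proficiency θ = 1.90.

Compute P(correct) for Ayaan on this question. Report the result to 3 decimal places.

P(θ) = c + (1 − c) · 1 / (1 + exp(−a(θ − b)))
Exponent: 0.8 × (1.90 − 0.7) = 0.9600
1/(1 + e^{-0.9600}) = 0.7231
P = 0.28 + 0.72 × 0.7231 = 0.8006

0.801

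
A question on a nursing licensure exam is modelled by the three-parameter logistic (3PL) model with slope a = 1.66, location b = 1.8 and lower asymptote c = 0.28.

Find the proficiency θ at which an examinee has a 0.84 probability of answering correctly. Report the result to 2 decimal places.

2.55

P(θ) = c + (1 − c) · 1 / (1 + exp(−a(θ − b)))
Remove guessing floor: (0.84 − 0.28)/(1 − 0.28) = 0.7778
logit = ln(0.7778/0.2222) = 1.2528
θ = b + logit/(a) = 1.8 + 1.2528/1.6600 = 2.5547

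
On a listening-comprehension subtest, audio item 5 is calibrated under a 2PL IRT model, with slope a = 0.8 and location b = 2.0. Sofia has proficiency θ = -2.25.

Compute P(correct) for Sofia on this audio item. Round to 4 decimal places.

P(θ) = 1 / (1 + exp(−a(θ − b)))
Exponent: 0.8 × (-2.25 − 2.0) = -3.4000
1/(1 + e^{3.4000}) = 0.0323

0.0323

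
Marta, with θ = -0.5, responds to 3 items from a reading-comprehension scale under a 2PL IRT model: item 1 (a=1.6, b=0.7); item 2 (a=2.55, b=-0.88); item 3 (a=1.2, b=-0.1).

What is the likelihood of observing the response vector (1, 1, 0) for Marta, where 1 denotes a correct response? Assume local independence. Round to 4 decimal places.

0.0573

P(θ) = 1 / (1 + exp(−a(θ − b)))
P_1 = 1/(1+e^{1.9200}) = 0.1279
P_2 = 1/(1+e^{-0.9690}) = 0.7249
P_3 = 1/(1+e^{0.4800}) = 0.3823
L = P_1 × P_2 × (1−P_3) = 0.1279 × 0.7249 × 0.6177 = 0.05726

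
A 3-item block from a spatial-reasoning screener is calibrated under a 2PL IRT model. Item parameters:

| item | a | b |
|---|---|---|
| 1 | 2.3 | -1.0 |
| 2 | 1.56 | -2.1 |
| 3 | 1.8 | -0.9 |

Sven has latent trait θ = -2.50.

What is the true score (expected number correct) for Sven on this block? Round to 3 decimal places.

P(θ) = 1 / (1 + exp(−a(θ − b)))
P_1 = 1/(1+e^{3.4500}) = 0.0308
P_2 = 1/(1+e^{0.6240}) = 0.3489
P_3 = 1/(1+e^{2.8800}) = 0.0532
E[score] = 0.0308 + 0.3489 + 0.0532 = 0.4328

0.433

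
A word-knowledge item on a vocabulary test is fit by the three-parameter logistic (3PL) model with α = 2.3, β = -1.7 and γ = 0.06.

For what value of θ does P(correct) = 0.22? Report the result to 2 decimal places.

-2.39

P(θ) = γ + (1 − γ) · 1 / (1 + exp(−α(θ − β)))
Remove guessing floor: (0.22 − 0.06)/(1 − 0.06) = 0.1702
logit = ln(0.1702/0.8298) = -1.5841
θ = β + logit/(α) = -1.7 + (-1.5841)/2.3000 = -2.3887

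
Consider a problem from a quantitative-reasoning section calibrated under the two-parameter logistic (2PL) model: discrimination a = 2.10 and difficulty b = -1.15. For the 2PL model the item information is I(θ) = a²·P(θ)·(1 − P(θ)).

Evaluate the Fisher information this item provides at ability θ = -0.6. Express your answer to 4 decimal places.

P = 1/(1+e^{-1.1550}) = 0.7604
P(1−P) = 0.7604 × 0.2396 = 0.1822
I = a² × P(1−P) = 2.10² × 0.1822 = 0.80341

0.8034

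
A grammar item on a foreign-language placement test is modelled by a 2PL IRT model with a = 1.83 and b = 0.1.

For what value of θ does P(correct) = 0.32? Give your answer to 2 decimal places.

-0.31

P(θ) = 1 / (1 + exp(−a(θ − b)))
logit = ln(0.3200/0.6800) = -0.7538
θ = b + logit/(a) = 0.1 + (-0.7538)/1.8300 = -0.3119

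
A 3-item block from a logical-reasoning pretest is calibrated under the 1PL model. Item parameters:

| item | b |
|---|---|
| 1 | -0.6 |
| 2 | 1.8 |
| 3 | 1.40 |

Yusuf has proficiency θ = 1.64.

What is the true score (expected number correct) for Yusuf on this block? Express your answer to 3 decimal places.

1.924

P(θ) = 1 / (1 + exp(−(θ − b)))
P_1 = 1/(1+e^{-2.2400}) = 0.9038
P_2 = 1/(1+e^{0.1600}) = 0.4601
P_3 = 1/(1+e^{-0.2400}) = 0.5597
E[score] = 0.9038 + 0.4601 + 0.5597 = 1.9236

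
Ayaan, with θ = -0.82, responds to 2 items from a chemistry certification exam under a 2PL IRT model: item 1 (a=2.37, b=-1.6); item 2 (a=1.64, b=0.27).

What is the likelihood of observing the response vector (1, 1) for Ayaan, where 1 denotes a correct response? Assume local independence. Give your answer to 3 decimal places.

0.124

P(θ) = 1 / (1 + exp(−a(θ − b)))
P_1 = 1/(1+e^{-1.8486}) = 0.8640
P_2 = 1/(1+e^{1.7876}) = 0.1434
L = P_1 × P_2 = 0.8640 × 0.1434 = 0.12386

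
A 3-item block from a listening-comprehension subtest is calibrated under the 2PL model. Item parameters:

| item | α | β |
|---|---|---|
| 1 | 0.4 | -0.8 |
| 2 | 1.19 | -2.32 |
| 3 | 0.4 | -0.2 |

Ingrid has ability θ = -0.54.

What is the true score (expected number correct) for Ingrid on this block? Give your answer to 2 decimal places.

1.88

P(θ) = 1 / (1 + exp(−α(θ − β)))
P_1 = 1/(1+e^{-0.1040}) = 0.5260
P_2 = 1/(1+e^{-2.1182}) = 0.8927
P_3 = 1/(1+e^{0.1360}) = 0.4661
E[score] = 0.5260 + 0.8927 + 0.4661 = 1.8847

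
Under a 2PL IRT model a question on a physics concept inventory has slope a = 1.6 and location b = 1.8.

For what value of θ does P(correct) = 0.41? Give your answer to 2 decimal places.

1.57

P(θ) = 1 / (1 + exp(−a(θ − b)))
logit = ln(0.4100/0.5900) = -0.3640
θ = b + logit/(a) = 1.8 + (-0.3640)/1.6000 = 1.5725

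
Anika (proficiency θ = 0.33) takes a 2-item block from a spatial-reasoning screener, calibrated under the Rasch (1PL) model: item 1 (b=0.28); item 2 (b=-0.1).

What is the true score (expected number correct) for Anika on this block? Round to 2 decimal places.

1.12

P(θ) = 1 / (1 + exp(−(θ − b)))
P_1 = 1/(1+e^{-0.0500}) = 0.5125
P_2 = 1/(1+e^{-0.4300}) = 0.6059
E[score] = 0.5125 + 0.6059 = 1.1184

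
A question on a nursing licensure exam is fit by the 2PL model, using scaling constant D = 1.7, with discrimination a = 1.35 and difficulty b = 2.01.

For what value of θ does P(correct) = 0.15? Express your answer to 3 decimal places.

P(θ) = 1 / (1 + exp(−D·a(θ − b)))
logit = ln(0.1500/0.8500) = -1.7346
θ = b + logit/(1.7·a) = 2.01 + (-1.7346)/2.2950 = 1.2542

1.254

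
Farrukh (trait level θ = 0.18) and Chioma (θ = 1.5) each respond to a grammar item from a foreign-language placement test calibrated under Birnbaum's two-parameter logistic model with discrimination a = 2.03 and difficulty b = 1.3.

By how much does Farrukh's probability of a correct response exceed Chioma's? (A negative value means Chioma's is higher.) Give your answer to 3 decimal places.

P(θ) = 1 / (1 + exp(−a(θ − b)))
P(Farrukh) = 0.0933  [exponent -2.2736]
P(Chioma) = 0.6001  [exponent 0.4060]
Difference = 0.0933 − 0.6001 = -0.5068

-0.507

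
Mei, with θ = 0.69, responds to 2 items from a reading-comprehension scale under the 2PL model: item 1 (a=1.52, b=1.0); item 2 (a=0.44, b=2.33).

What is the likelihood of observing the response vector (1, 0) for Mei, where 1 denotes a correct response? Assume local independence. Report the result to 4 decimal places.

0.2586

P(θ) = 1 / (1 + exp(−a(θ − b)))
P_1 = 1/(1+e^{0.4712}) = 0.3843
P_2 = 1/(1+e^{0.7216}) = 0.3270
L = P_1 × (1−P_2) = 0.3843 × 0.6730 = 0.25864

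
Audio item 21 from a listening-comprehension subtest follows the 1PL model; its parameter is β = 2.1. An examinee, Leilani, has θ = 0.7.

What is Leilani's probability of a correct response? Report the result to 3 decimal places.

0.198

P(θ) = 1 / (1 + exp(−(θ − β)))
Exponent: (0.7 − 2.1) = -1.4000
1/(1 + e^{1.4000}) = 0.1978
P = 0.1978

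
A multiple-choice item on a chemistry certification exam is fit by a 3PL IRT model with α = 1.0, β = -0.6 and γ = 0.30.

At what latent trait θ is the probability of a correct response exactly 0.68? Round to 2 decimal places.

-0.43

P(θ) = γ + (1 − γ) · 1 / (1 + exp(−α(θ − β)))
Remove guessing floor: (0.68 − 0.30)/(1 − 0.30) = 0.5429
logit = ln(0.5429/0.4571) = 0.1719
θ = β + logit/(α) = -0.6 + 0.1719/1.0000 = -0.4281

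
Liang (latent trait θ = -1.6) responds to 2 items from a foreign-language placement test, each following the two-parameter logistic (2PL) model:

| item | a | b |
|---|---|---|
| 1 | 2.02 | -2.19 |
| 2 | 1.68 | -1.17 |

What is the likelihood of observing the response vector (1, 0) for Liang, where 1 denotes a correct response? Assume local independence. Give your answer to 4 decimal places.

0.5163

P(θ) = 1 / (1 + exp(−a(θ − b)))
P_1 = 1/(1+e^{-1.1918}) = 0.7671
P_2 = 1/(1+e^{0.7224}) = 0.3269
L = P_1 × (1−P_2) = 0.7671 × 0.6731 = 0.51634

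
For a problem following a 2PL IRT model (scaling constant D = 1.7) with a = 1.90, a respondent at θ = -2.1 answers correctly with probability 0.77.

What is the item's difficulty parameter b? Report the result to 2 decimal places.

P(θ) = 1 / (1 + exp(−D·a(θ − b)))
logit(0.77) = ln(0.77/0.23) = 1.2083
b = θ − logit/(1.7·a) = -2.1 − 1.2083/3.2300 = -2.4741

-2.47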